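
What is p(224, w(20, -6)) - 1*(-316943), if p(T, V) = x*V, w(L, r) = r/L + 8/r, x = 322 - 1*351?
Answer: 9509711/30 ≈ 3.1699e+5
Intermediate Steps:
x = -29 (x = 322 - 351 = -29)
w(L, r) = 8/r + r/L
p(T, V) = -29*V
p(224, w(20, -6)) - 1*(-316943) = -29*(8/(-6) - 6/20) - 1*(-316943) = -29*(8*(-1/6) - 6*1/20) + 316943 = -29*(-4/3 - 3/10) + 316943 = -29*(-49/30) + 316943 = 1421/30 + 316943 = 9509711/30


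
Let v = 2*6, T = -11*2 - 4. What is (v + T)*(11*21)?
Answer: -3234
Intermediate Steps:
T = -26 (T = -22 - 4 = -26)
v = 12
(v + T)*(11*21) = (12 - 26)*(11*21) = -14*231 = -3234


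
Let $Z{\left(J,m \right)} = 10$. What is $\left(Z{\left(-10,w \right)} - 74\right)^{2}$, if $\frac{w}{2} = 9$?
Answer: $4096$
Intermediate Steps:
$w = 18$ ($w = 2 \cdot 9 = 18$)
$\left(Z{\left(-10,w \right)} - 74\right)^{2} = \left(10 - 74\right)^{2} = \left(-64\right)^{2} = 4096$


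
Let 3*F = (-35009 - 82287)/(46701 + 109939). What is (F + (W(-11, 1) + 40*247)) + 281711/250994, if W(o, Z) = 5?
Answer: 18218906707589/1842923445 ≈ 9885.9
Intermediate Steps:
F = -7331/29370 (F = ((-35009 - 82287)/(46701 + 109939))/3 = (-117296/156640)/3 = (-117296*1/156640)/3 = (⅓)*(-7331/9790) = -7331/29370 ≈ -0.24961)
(F + (W(-11, 1) + 40*247)) + 281711/250994 = (-7331/29370 + (5 + 40*247)) + 281711/250994 = (-7331/29370 + (5 + 9880)) + 281711*(1/250994) = (-7331/29370 + 9885) + 281711/250994 = 290315119/29370 + 281711/250994 = 18218906707589/1842923445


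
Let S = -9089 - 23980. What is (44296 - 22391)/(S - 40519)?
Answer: -21905/73588 ≈ -0.29767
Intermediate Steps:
S = -33069
(44296 - 22391)/(S - 40519) = (44296 - 22391)/(-33069 - 40519) = 21905/(-73588) = 21905*(-1/73588) = -21905/73588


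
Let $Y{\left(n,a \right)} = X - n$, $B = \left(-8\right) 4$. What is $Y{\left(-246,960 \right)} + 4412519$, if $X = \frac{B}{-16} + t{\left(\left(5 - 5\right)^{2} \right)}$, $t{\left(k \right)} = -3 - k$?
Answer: $4412764$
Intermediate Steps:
$B = -32$
$X = -1$ ($X = \frac{1}{-16} \left(-32\right) - \left(3 + \left(5 - 5\right)^{2}\right) = \left(- \frac{1}{16}\right) \left(-32\right) - 3 = 2 - 3 = -1$)
$Y{\left(n,a \right)} = -1 - n$
$Y{\left(-246,960 \right)} + 4412519 = \left(-1 - -246\right) + 4412519 = \left(-1 + 246\right) + 4412519 = 245 + 4412519 = 4412764$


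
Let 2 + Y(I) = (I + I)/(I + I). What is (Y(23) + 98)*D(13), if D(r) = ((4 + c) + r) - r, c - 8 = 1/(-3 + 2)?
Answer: 1067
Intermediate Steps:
c = 7 (c = 8 + 1/(-3 + 2) = 8 + 1/(-1) = 8 - 1 = 7)
Y(I) = -1 (Y(I) = -2 + (I + I)/(I + I) = -2 + (2*I)/((2*I)) = -2 + (2*I)*(1/(2*I)) = -2 + 1 = -1)
D(r) = 11 (D(r) = ((4 + 7) + r) - r = (11 + r) - r = 11)
(Y(23) + 98)*D(13) = (-1 + 98)*11 = 97*11 = 1067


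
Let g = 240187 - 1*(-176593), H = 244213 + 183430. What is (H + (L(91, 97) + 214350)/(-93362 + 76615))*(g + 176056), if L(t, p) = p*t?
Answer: 4245603399072384/16747 ≈ 2.5351e+11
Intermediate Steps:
H = 427643
g = 416780 (g = 240187 + 176593 = 416780)
(H + (L(91, 97) + 214350)/(-93362 + 76615))*(g + 176056) = (427643 + (97*91 + 214350)/(-93362 + 76615))*(416780 + 176056) = (427643 + (8827 + 214350)/(-16747))*592836 = (427643 + 223177*(-1/16747))*592836 = (427643 - 223177/16747)*592836 = (7161514144/16747)*592836 = 4245603399072384/16747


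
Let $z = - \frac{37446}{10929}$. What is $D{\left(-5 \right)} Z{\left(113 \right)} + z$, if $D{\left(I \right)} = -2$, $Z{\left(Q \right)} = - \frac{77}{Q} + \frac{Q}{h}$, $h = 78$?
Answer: $- \frac{79645783}{16054701} \approx -4.9609$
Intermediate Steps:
$Z{\left(Q \right)} = - \frac{77}{Q} + \frac{Q}{78}$
$z = - \frac{12482}{3643}$ ($z = \left(-37446\right) \frac{1}{10929} = - \frac{12482}{3643} \approx -3.4263$)
$D{\left(-5 \right)} Z{\left(113 \right)} + z = - 2 \left(- \frac{77}{113} + \frac{1}{78} \cdot 113\right) - \frac{12482}{3643} = - 2 \left(\left(-77\right) \frac{1}{113} + \frac{113}{78}\right) - \frac{12482}{3643} = - 2 \left(- \frac{77}{113} + \frac{113}{78}\right) - \frac{12482}{3643} = \left(-2\right) \frac{6763}{8814} - \frac{12482}{3643} = - \frac{6763}{4407} - \frac{12482}{3643} = - \frac{79645783}{16054701}$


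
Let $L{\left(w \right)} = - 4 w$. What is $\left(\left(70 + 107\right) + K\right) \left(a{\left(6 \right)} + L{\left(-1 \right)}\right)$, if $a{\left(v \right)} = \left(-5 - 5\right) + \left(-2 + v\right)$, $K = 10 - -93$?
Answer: $-560$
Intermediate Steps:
$K = 103$ ($K = 10 + 93 = 103$)
$a{\left(v \right)} = -12 + v$ ($a{\left(v \right)} = -10 + \left(-2 + v\right) = -12 + v$)
$\left(\left(70 + 107\right) + K\right) \left(a{\left(6 \right)} + L{\left(-1 \right)}\right) = \left(\left(70 + 107\right) + 103\right) \left(\left(-12 + 6\right) - -4\right) = \left(177 + 103\right) \left(-6 + 4\right) = 280 \left(-2\right) = -560$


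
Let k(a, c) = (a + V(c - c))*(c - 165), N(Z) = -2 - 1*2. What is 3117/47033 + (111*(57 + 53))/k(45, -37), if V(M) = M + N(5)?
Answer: -274228968/194763653 ≈ -1.4080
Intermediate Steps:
N(Z) = -4 (N(Z) = -2 - 2 = -4)
V(M) = -4 + M (V(M) = M - 4 = -4 + M)
k(a, c) = (-165 + c)*(-4 + a) (k(a, c) = (a + (-4 + (c - c)))*(c - 165) = (a + (-4 + 0))*(-165 + c) = (a - 4)*(-165 + c) = (-4 + a)*(-165 + c) = (-165 + c)*(-4 + a))
3117/47033 + (111*(57 + 53))/k(45, -37) = 3117/47033 + (111*(57 + 53))/(660 - 165*45 - 4*(-37) + 45*(-37)) = 3117*(1/47033) + (111*110)/(660 - 7425 + 148 - 1665) = 3117/47033 + 12210/(-8282) = 3117/47033 + 12210*(-1/8282) = 3117/47033 - 6105/4141 = -274228968/194763653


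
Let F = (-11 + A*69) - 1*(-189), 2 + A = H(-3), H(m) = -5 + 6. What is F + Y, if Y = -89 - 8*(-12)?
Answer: 116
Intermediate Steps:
H(m) = 1
A = -1 (A = -2 + 1 = -1)
F = 109 (F = (-11 - 1*69) - 1*(-189) = (-11 - 69) + 189 = -80 + 189 = 109)
Y = 7 (Y = -89 + 96 = 7)
F + Y = 109 + 7 = 116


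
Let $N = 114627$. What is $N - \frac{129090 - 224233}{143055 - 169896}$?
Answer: $\frac{3076608164}{26841} \approx 1.1462 \cdot 10^{5}$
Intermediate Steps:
$N - \frac{129090 - 224233}{143055 - 169896} = 114627 - \frac{129090 - 224233}{143055 - 169896} = 114627 - - \frac{95143}{-26841} = 114627 - \left(-95143\right) \left(- \frac{1}{26841}\right) = 114627 - \frac{95143}{26841} = \frac{3076608164}{26841}$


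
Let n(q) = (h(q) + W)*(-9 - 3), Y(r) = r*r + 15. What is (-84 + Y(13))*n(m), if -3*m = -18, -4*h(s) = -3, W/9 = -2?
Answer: 20700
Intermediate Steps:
W = -18 (W = 9*(-2) = -18)
Y(r) = 15 + r**2 (Y(r) = r**2 + 15 = 15 + r**2)
h(s) = 3/4 (h(s) = -1/4*(-3) = 3/4)
m = 6 (m = -1/3*(-18) = 6)
n(q) = 207 (n(q) = (3/4 - 18)*(-9 - 3) = -69/4*(-12) = 207)
(-84 + Y(13))*n(m) = (-84 + (15 + 13**2))*207 = (-84 + (15 + 169))*207 = (-84 + 184)*207 = 100*207 = 20700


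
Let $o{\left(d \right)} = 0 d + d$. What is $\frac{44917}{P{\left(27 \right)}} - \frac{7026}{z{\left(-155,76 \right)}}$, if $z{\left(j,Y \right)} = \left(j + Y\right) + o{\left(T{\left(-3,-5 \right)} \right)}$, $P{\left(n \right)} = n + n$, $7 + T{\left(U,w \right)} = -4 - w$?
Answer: $\frac{4197349}{4590} \approx 914.46$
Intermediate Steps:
$T{\left(U,w \right)} = -11 - w$ ($T{\left(U,w \right)} = -7 - \left(4 + w\right) = -11 - w$)
$P{\left(n \right)} = 2 n$
$o{\left(d \right)} = d$ ($o{\left(d \right)} = 0 + d = d$)
$z{\left(j,Y \right)} = -6 + Y + j$ ($z{\left(j,Y \right)} = \left(j + Y\right) - 6 = \left(Y + j\right) + \left(-11 + 5\right) = \left(Y + j\right) - 6 = -6 + Y + j$)
$\frac{44917}{P{\left(27 \right)}} - \frac{7026}{z{\left(-155,76 \right)}} = \frac{44917}{2 \cdot 27} - \frac{7026}{-6 + 76 - 155} = \frac{44917}{54} - \frac{7026}{-85} = 44917 \cdot \frac{1}{54} - - \frac{7026}{85} = \frac{44917}{54} + \frac{7026}{85} = \frac{4197349}{4590}$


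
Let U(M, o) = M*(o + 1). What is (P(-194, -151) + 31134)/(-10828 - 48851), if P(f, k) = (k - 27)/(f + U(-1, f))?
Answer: -1648/3141 ≈ -0.52467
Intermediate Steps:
U(M, o) = M*(1 + o)
P(f, k) = 27 - k (P(f, k) = (k - 27)/(f - (1 + f)) = (-27 + k)/(f + (-1 - f)) = (-27 + k)/(-1) = (-27 + k)*(-1) = 27 - k)
(P(-194, -151) + 31134)/(-10828 - 48851) = ((27 - 1*(-151)) + 31134)/(-10828 - 48851) = ((27 + 151) + 31134)/(-59679) = (178 + 31134)*(-1/59679) = 31312*(-1/59679) = -1648/3141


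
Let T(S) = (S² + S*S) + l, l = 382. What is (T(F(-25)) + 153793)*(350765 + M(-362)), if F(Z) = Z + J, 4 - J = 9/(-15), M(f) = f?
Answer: 1357875748749/25 ≈ 5.4315e+10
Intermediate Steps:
J = 23/5 (J = 4 - 9/(-15) = 4 - 9*(-1)/15 = 4 - 1*(-⅗) = 4 + ⅗ = 23/5 ≈ 4.6000)
F(Z) = 23/5 + Z (F(Z) = Z + 23/5 = 23/5 + Z)
T(S) = 382 + 2*S² (T(S) = (S² + S*S) + 382 = (S² + S²) + 382 = 2*S² + 382 = 382 + 2*S²)
(T(F(-25)) + 153793)*(350765 + M(-362)) = ((382 + 2*(23/5 - 25)²) + 153793)*(350765 - 362) = ((382 + 2*(-102/5)²) + 153793)*350403 = ((382 + 2*(10404/25)) + 153793)*350403 = ((382 + 20808/25) + 153793)*350403 = (30358/25 + 153793)*350403 = (3875183/25)*350403 = 1357875748749/25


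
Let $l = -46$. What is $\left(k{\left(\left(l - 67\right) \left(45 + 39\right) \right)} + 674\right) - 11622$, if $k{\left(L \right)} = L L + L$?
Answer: $90077624$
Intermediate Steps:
$k{\left(L \right)} = L + L^{2}$ ($k{\left(L \right)} = L^{2} + L = L + L^{2}$)
$\left(k{\left(\left(l - 67\right) \left(45 + 39\right) \right)} + 674\right) - 11622 = \left(\left(-46 - 67\right) \left(45 + 39\right) \left(1 + \left(-46 - 67\right) \left(45 + 39\right)\right) + 674\right) - 11622 = \left(\left(-113\right) 84 \left(1 - 9492\right) + 674\right) - 11622 = \left(- 9492 \left(1 - 9492\right) + 674\right) - 11622 = \left(\left(-9492\right) \left(-9491\right) + 674\right) - 11622 = \left(90088572 + 674\right) - 11622 = 90089246 - 11622 = 90077624$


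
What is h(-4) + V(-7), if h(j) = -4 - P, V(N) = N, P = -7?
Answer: -4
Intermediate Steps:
h(j) = 3 (h(j) = -4 - 1*(-7) = -4 + 7 = 3)
h(-4) + V(-7) = 3 - 7 = -4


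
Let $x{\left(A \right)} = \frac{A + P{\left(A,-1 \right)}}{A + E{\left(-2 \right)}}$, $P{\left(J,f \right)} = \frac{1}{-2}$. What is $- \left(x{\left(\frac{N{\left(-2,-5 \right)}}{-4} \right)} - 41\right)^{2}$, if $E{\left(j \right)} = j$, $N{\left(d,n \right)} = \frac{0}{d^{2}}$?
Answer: $- \frac{26569}{16} \approx -1660.6$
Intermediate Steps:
$N{\left(d,n \right)} = 0$ ($N{\left(d,n \right)} = \frac{0}{d^{2}} = 0$)
$P{\left(J,f \right)} = - \frac{1}{2}$
$x{\left(A \right)} = \frac{- \frac{1}{2} + A}{-2 + A}$ ($x{\left(A \right)} = \frac{A - \frac{1}{2}}{A - 2} = \frac{- \frac{1}{2} + A}{-2 + A}$)
$- \left(x{\left(\frac{N{\left(-2,-5 \right)}}{-4} \right)} - 41\right)^{2} = - \left(\frac{- \frac{1}{2} + \frac{0}{-4}}{-2 + \frac{0}{-4}} - 41\right)^{2} = - \left(\frac{- \frac{1}{2} + 0 \left(- \frac{1}{4}\right)}{-2 + 0 \left(- \frac{1}{4}\right)} - 41\right)^{2} = - \left(\frac{- \frac{1}{2} + 0}{-2 + 0} - 41\right)^{2} = - \left(\frac{1}{-2} \left(- \frac{1}{2}\right) - 41\right)^{2} = - \left(\left(- \frac{1}{2}\right) \left(- \frac{1}{2}\right) - 41\right)^{2} = - \left(\frac{1}{4} - 41\right)^{2} = - \left(- \frac{163}{4}\right)^{2} = \left(-1\right) \frac{26569}{16} = - \frac{26569}{16}$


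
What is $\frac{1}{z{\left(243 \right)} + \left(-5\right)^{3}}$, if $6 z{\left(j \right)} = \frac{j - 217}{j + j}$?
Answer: $- \frac{1458}{182237} \approx -0.0080006$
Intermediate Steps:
$z{\left(j \right)} = \frac{-217 + j}{12 j}$ ($z{\left(j \right)} = \frac{\left(j - 217\right) \frac{1}{j + j}}{6} = \frac{\left(-217 + j\right) \frac{1}{2 j}}{6} = \frac{\frac{1}{2} \frac{1}{j} \left(-217 + j\right)}{6} = \frac{-217 + j}{12 j}$)
$\frac{1}{z{\left(243 \right)} + \left(-5\right)^{3}} = \frac{1}{\frac{-217 + 243}{12 \cdot 243} + \left(-5\right)^{3}} = \frac{1}{\frac{1}{12} \cdot \frac{1}{243} \cdot 26 - 125} = \frac{1}{\frac{13}{1458} - 125} = \frac{1}{- \frac{182237}{1458}} = - \frac{1458}{182237}$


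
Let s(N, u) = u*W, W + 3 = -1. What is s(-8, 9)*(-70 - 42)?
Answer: 4032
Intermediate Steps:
W = -4 (W = -3 - 1 = -4)
s(N, u) = -4*u (s(N, u) = u*(-4) = -4*u)
s(-8, 9)*(-70 - 42) = (-4*9)*(-70 - 42) = -36*(-112) = 4032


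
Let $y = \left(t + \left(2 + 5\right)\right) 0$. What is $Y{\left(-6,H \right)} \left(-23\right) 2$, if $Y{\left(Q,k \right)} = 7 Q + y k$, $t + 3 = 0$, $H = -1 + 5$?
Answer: $1932$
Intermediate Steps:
$H = 4$
$t = -3$ ($t = -3 + 0 = -3$)
$y = 0$ ($y = \left(-3 + \left(2 + 5\right)\right) 0 = \left(-3 + 7\right) 0 = 4 \cdot 0 = 0$)
$Y{\left(Q,k \right)} = 7 Q$ ($Y{\left(Q,k \right)} = 7 Q + 0 k = 7 Q + 0 = 7 Q$)
$Y{\left(-6,H \right)} \left(-23\right) 2 = 7 \left(-6\right) \left(-23\right) 2 = \left(-42\right) \left(-23\right) 2 = 966 \cdot 2 = 1932$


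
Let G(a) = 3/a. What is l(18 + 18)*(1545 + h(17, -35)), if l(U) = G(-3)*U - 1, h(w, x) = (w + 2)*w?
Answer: -69116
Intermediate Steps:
h(w, x) = w*(2 + w) (h(w, x) = (2 + w)*w = w*(2 + w))
l(U) = -1 - U (l(U) = (3/(-3))*U - 1 = (3*(-⅓))*U - 1 = -U - 1 = -1 - U)
l(18 + 18)*(1545 + h(17, -35)) = (-1 - (18 + 18))*(1545 + 17*(2 + 17)) = (-1 - 1*36)*(1545 + 17*19) = (-1 - 36)*(1545 + 323) = -37*1868 = -69116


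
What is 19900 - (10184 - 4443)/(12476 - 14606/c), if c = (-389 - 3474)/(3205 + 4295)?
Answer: 3138999603717/157739788 ≈ 19900.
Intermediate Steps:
c = -3863/7500 ≈ -0.51507
19900 - (10184 - 4443)/(12476 - 14606/c) = 19900 - (10184 - 4443)/(12476 - 14606/(-3863/7500)) = 19900 - 5741/(12476 - 14606*(-7500/3863)) = 19900 - 5741/(12476 + 109545000/3863) = 19900 - 5741/157739788/3863 = 19900 - 5741*3863/157739788 = 19900 - 1*22177483/157739788 = 19900 - 22177483/157739788 = 3138999603717/157739788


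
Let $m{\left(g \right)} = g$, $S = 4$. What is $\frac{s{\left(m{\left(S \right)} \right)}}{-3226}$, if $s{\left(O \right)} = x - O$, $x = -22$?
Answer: $\frac{13}{1613} \approx 0.0080595$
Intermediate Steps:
$s{\left(O \right)} = -22 - O$
$\frac{s{\left(m{\left(S \right)} \right)}}{-3226} = \frac{-22 - 4}{-3226} = \left(-22 - 4\right) \left(- \frac{1}{3226}\right) = \left(-26\right) \left(- \frac{1}{3226}\right) = \frac{13}{1613}$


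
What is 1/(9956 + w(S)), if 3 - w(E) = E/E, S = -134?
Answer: 1/9958 ≈ 0.00010042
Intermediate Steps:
w(E) = 2 (w(E) = 3 - E/E = 3 - 1*1 = 3 - 1 = 2)
1/(9956 + w(S)) = 1/(9956 + 2) = 1/9958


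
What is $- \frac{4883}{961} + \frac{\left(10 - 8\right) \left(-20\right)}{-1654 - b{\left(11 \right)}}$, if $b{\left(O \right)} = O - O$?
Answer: $- \frac{4019021}{794747} \approx -5.057$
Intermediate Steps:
$b{\left(O \right)} = 0$
$- \frac{4883}{961} + \frac{\left(10 - 8\right) \left(-20\right)}{-1654 - b{\left(11 \right)}} = - \frac{4883}{961} + \frac{\left(10 - 8\right) \left(-20\right)}{-1654 - 0} = \left(-4883\right) \frac{1}{961} + \frac{2 \left(-20\right)}{-1654 + 0} = - \frac{4883}{961} - \frac{40}{-1654} = - \frac{4883}{961} - - \frac{20}{827} = - \frac{4883}{961} + \frac{20}{827} = - \frac{4019021}{794747}$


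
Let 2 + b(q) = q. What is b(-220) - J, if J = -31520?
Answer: 31298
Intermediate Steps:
b(q) = -2 + q
b(-220) - J = (-2 - 220) - 1*(-31520) = -222 + 31520 = 31298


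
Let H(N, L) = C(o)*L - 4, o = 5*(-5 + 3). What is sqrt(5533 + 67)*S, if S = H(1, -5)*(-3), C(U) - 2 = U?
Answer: -2160*sqrt(14) ≈ -8082.0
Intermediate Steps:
o = -10 (o = 5*(-2) = -10)
C(U) = 2 + U
H(N, L) = -4 - 8*L (H(N, L) = (2 - 10)*L - 4 = -8*L - 4 = -4 - 8*L)
S = -108 (S = (-4 - 8*(-5))*(-3) = (-4 + 40)*(-3) = 36*(-3) = -108)
sqrt(5533 + 67)*S = sqrt(5533 + 67)*(-108) = sqrt(5600)*(-108) = (20*sqrt(14))*(-108) = -2160*sqrt(14)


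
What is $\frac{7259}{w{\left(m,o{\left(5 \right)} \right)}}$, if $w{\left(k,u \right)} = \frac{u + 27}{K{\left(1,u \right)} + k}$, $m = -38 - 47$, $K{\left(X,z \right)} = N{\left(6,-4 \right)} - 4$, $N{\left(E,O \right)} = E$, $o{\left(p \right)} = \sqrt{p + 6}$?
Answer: $- \frac{16267419}{718} + \frac{602497 \sqrt{11}}{718} \approx -19874.0$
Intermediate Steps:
$o{\left(p \right)} = \sqrt{6 + p}$
$K{\left(X,z \right)} = 2$ ($K{\left(X,z \right)} = 6 - 4 = 2$)
$m = -85$
$w{\left(k,u \right)} = \frac{27 + u}{2 + k}$ ($w{\left(k,u \right)} = \frac{u + 27}{2 + k} = \frac{27 + u}{2 + k}$)
$\frac{7259}{w{\left(m,o{\left(5 \right)} \right)}} = \frac{7259}{\frac{1}{2 - 85} \left(27 + \sqrt{6 + 5}\right)} = \frac{7259}{\frac{1}{-83} \left(27 + \sqrt{11}\right)} = \frac{7259}{\left(- \frac{1}{83}\right) \left(27 + \sqrt{11}\right)} = \frac{7259}{- \frac{27}{83} - \frac{\sqrt{11}}{83}}$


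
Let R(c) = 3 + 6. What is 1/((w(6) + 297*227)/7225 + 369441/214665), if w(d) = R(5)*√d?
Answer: 145876629567790/1612281090877617 - 295942821845*√6/29021059635797106 ≈ 0.090453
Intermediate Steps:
R(c) = 9
w(d) = 9*√d
1/((w(6) + 297*227)/7225 + 369441/214665) = 1/((9*√6 + 297*227)/7225 + 369441/214665) = 1/((9*√6 + 67419)*(1/7225) + 369441*(1/214665)) = 1/((67419 + 9*√6)*(1/7225) + 123147/71555) = 1/((67419/7225 + 9*√6/7225) + 123147/71555) = 1/(1142780724/103396975 + 9*√6/7225)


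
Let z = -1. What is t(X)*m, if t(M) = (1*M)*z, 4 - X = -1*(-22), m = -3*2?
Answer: -108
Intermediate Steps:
m = -6
X = -18 (X = 4 - (-1)*(-22) = 4 - 1*22 = 4 - 22 = -18)
t(M) = -M (t(M) = (1*M)*(-1) = M*(-1) = -M)
t(X)*m = -1*(-18)*(-6) = 18*(-6) = -108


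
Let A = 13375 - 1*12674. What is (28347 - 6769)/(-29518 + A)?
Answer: -21578/28817 ≈ -0.74879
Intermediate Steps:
A = 701 (A = 13375 - 12674 = 701)
(28347 - 6769)/(-29518 + A) = (28347 - 6769)/(-29518 + 701) = 21578/(-28817) = 21578*(-1/28817) = -21578/28817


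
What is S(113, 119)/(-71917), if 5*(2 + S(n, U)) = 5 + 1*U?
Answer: -114/359585 ≈ -0.00031703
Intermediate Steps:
S(n, U) = -1 + U/5 (S(n, U) = -2 + (5 + 1*U)/5 = -2 + (5 + U)/5 = -2 + (1 + U/5) = -1 + U/5)
S(113, 119)/(-71917) = (-1 + (1/5)*119)/(-71917) = (-1 + 119/5)*(-1/71917) = (114/5)*(-1/71917) = -114/359585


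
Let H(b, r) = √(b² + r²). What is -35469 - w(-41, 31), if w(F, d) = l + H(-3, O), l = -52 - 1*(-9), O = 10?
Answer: -35426 - √109 ≈ -35436.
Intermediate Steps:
l = -43 (l = -52 + 9 = -43)
w(F, d) = -43 + √109 (w(F, d) = -43 + √((-3)² + 10²) = -43 + √(9 + 100) = -43 + √109)
-35469 - w(-41, 31) = -35469 - (-43 + √109) = -35469 + (43 - √109) = -35426 - √109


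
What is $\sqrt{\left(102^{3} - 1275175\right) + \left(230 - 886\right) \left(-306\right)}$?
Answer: $i \sqrt{13231} \approx 115.03 i$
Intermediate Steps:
$\sqrt{\left(102^{3} - 1275175\right) + \left(230 - 886\right) \left(-306\right)} = \sqrt{\left(1061208 - 1275175\right) - -200736} = \sqrt{-213967 + 200736} = \sqrt{-13231} = i \sqrt{13231}$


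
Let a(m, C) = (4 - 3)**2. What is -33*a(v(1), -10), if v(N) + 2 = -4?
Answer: -33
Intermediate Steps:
v(N) = -6 (v(N) = -2 - 4 = -6)
a(m, C) = 1 (a(m, C) = 1**2 = 1)
-33*a(v(1), -10) = -33*1 = -33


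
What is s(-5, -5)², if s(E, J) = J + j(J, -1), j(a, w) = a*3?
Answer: 400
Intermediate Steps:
j(a, w) = 3*a
s(E, J) = 4*J (s(E, J) = J + 3*J = 4*J)
s(-5, -5)² = (4*(-5))² = (-20)² = 400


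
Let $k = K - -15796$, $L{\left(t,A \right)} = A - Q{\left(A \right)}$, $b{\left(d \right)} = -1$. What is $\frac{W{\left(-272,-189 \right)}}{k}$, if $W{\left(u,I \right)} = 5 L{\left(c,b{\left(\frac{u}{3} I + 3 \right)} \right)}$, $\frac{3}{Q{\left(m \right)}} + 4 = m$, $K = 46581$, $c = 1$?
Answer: $- \frac{2}{62377} \approx -3.2063 \cdot 10^{-5}$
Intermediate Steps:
$Q{\left(m \right)} = \frac{3}{-4 + m}$
$L{\left(t,A \right)} = A - \frac{3}{-4 + A}$
$W{\left(u,I \right)} = -2$ ($W{\left(u,I \right)} = 5 \frac{-3 - \left(-4 - 1\right)}{-4 - 1} = 5 \frac{-3 - -5}{-5} = 5 \left(- \frac{-3 + 5}{5}\right) = 5 \left(\left(- \frac{1}{5}\right) 2\right) = 5 \left(- \frac{2}{5}\right) = -2$)
$k = 62377$ ($k = 46581 - -15796 = 46581 + 15796 = 62377$)
$\frac{W{\left(-272,-189 \right)}}{k} = - \frac{2}{62377}$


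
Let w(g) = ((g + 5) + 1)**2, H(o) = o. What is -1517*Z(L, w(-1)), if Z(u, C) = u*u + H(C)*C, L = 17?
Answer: -1386538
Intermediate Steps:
w(g) = (6 + g)**2 (w(g) = ((5 + g) + 1)**2 = (6 + g)**2)
Z(u, C) = C**2 + u**2 (Z(u, C) = u*u + C*C = u**2 + C**2 = C**2 + u**2)
-1517*Z(L, w(-1)) = -1517*(((6 - 1)**2)**2 + 17**2) = -1517*((5**2)**2 + 289) = -1517*(25**2 + 289) = -1517*(625 + 289) = -1517*914 = -1386538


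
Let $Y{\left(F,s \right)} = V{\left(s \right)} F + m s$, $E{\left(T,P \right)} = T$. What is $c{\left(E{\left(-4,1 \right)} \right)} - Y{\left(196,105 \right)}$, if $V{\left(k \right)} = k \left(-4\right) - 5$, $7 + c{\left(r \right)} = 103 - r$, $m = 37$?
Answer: $79515$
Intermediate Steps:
$c{\left(r \right)} = 96 - r$ ($c{\left(r \right)} = -7 - \left(-103 + r\right) = 96 - r$)
$V{\left(k \right)} = -5 - 4 k$ ($V{\left(k \right)} = - 4 k - 5 = -5 - 4 k$)
$Y{\left(F,s \right)} = 37 s + F \left(-5 - 4 s\right)$ ($Y{\left(F,s \right)} = \left(-5 - 4 s\right) F + 37 s = F \left(-5 - 4 s\right) + 37 s = 37 s + F \left(-5 - 4 s\right)$)
$c{\left(E{\left(-4,1 \right)} \right)} - Y{\left(196,105 \right)} = \left(96 - -4\right) - \left(37 \cdot 105 - 196 \left(5 + 4 \cdot 105\right)\right) = \left(96 + 4\right) - \left(3885 - 196 \left(5 + 420\right)\right) = 100 - \left(3885 - 196 \cdot 425\right) = 100 - \left(3885 - 83300\right) = 100 - -79415 = 100 + 79415 = 79515$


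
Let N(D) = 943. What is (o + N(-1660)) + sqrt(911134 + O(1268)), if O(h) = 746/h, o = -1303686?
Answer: -1302743 + sqrt(366236014586)/634 ≈ -1.3018e+6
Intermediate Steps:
(o + N(-1660)) + sqrt(911134 + O(1268)) = (-1303686 + 943) + sqrt(911134 + 746/1268) = -1302743 + sqrt(911134 + 746*(1/1268)) = -1302743 + sqrt(911134 + 373/634) = -1302743 + sqrt(577659329/634) = -1302743 + sqrt(366236014586)/634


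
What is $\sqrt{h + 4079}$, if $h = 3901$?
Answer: $2 \sqrt{1995} \approx 89.331$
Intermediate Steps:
$\sqrt{h + 4079} = \sqrt{3901 + 4079} = \sqrt{7980} = 2 \sqrt{1995}$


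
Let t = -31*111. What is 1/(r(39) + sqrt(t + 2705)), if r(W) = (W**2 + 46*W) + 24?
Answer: 3339/11149657 - 4*I*sqrt(46)/11149657 ≈ 0.00029947 - 2.4332e-6*I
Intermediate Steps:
r(W) = 24 + W**2 + 46*W
t = -3441
1/(r(39) + sqrt(t + 2705)) = 1/((24 + 39**2 + 46*39) + sqrt(-3441 + 2705)) = 1/((24 + 1521 + 1794) + sqrt(-736)) = 1/(3339 + 4*I*sqrt(46))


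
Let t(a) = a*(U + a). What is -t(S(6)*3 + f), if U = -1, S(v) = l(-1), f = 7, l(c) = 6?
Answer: -600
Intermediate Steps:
S(v) = 6
t(a) = a*(-1 + a)
-t(S(6)*3 + f) = -(6*3 + 7)*(-1 + (6*3 + 7)) = -(18 + 7)*(-1 + (18 + 7)) = -25*(-1 + 25) = -25*24 = -1*600 = -600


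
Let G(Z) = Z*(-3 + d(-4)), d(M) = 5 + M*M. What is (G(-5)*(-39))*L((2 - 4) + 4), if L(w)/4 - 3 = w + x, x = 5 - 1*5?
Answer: 70200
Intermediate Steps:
d(M) = 5 + M²
x = 0 (x = 5 - 5 = 0)
G(Z) = 18*Z (G(Z) = Z*(-3 + (5 + (-4)²)) = Z*(-3 + (5 + 16)) = Z*(-3 + 21) = Z*18 = 18*Z)
L(w) = 12 + 4*w (L(w) = 12 + 4*(w + 0) = 12 + 4*w)
(G(-5)*(-39))*L((2 - 4) + 4) = ((18*(-5))*(-39))*(12 + 4*((2 - 4) + 4)) = (-90*(-39))*(12 + 4*(-2 + 4)) = 3510*(12 + 4*2) = 3510*(12 + 8) = 3510*20 = 70200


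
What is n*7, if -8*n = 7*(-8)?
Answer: 49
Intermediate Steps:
n = 7 (n = -7*(-8)/8 = -1/8*(-56) = 7)
n*7 = 7*7 = 49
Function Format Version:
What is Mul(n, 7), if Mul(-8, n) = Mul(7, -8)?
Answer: 49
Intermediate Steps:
n = 7 (n = Mul(Rational(-1, 8), Mul(7, -8)) = Mul(Rational(-1, 8), -56) = 7)
Mul(n, 7) = Mul(7, 7) = 49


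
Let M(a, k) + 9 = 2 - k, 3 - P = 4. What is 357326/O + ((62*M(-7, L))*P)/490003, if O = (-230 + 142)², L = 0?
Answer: 87547086437/1897291616 ≈ 46.143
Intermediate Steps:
P = -1 (P = 3 - 1*4 = 3 - 4 = -1)
M(a, k) = -7 - k (M(a, k) = -9 + (2 - k) = -7 - k)
O = 7744 (O = (-88)² = 7744)
357326/O + ((62*M(-7, L))*P)/490003 = 357326/7744 + ((62*(-7 - 1*0))*(-1))/490003 = 357326*(1/7744) + ((62*(-7 + 0))*(-1))*(1/490003) = 178663/3872 + ((62*(-7))*(-1))*(1/490003) = 178663/3872 - 434*(-1)*(1/490003) = 178663/3872 + 434*(1/490003) = 178663/3872 + 434/490003 = 87547086437/1897291616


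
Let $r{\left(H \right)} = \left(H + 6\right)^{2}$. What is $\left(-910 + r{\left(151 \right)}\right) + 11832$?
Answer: $35571$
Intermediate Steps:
$r{\left(H \right)} = \left(6 + H\right)^{2}$
$\left(-910 + r{\left(151 \right)}\right) + 11832 = \left(-910 + \left(6 + 151\right)^{2}\right) + 11832 = \left(-910 + 157^{2}\right) + 11832 = \left(-910 + 24649\right) + 11832 = 23739 + 11832 = 35571$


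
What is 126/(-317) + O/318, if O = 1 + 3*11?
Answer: -14645/50403 ≈ -0.29056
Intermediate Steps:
O = 34 (O = 1 + 33 = 34)
126/(-317) + O/318 = 126/(-317) + 34/318 = 126*(-1/317) + 34*(1/318) = -126/317 + 17/159 = -14645/50403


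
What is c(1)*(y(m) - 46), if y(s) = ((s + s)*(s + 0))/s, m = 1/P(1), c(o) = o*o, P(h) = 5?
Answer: -228/5 ≈ -45.600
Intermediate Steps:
c(o) = o²
m = ⅕ (m = 1/5 = ⅕ ≈ 0.20000)
y(s) = 2*s (y(s) = ((2*s)*s)/s = (2*s²)/s = 2*s)
c(1)*(y(m) - 46) = 1²*(2*(⅕) - 46) = 1*(⅖ - 46) = 1*(-228/5) = -228/5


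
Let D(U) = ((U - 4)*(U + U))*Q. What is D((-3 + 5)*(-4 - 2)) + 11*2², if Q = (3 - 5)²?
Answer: 1580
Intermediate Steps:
Q = 4 (Q = (-2)² = 4)
D(U) = 8*U*(-4 + U) (D(U) = ((U - 4)*(U + U))*4 = ((-4 + U)*(2*U))*4 = (2*U*(-4 + U))*4 = 8*U*(-4 + U))
D((-3 + 5)*(-4 - 2)) + 11*2² = 8*((-3 + 5)*(-4 - 2))*(-4 + (-3 + 5)*(-4 - 2)) + 11*2² = 8*(2*(-6))*(-4 + 2*(-6)) + 11*4 = 8*(-12)*(-4 - 12) + 44 = 8*(-12)*(-16) + 44 = 1536 + 44 = 1580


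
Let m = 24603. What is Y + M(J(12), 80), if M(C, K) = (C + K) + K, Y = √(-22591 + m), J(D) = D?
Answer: 172 + 2*√503 ≈ 216.86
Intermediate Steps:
Y = 2*√503 (Y = √(-22591 + 24603) = √2012 = 2*√503 ≈ 44.855)
M(C, K) = C + 2*K
Y + M(J(12), 80) = 2*√503 + (12 + 2*80) = 2*√503 + (12 + 160) = 2*√503 + 172 = 172 + 2*√503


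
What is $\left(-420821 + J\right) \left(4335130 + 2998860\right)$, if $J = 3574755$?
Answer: $23130920416660$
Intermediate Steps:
$\left(-420821 + J\right) \left(4335130 + 2998860\right) = \left(-420821 + 3574755\right) \left(4335130 + 2998860\right) = 3153934 \cdot 7333990 = 23130920416660$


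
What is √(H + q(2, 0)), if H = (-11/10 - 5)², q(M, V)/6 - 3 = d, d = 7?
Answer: √9721/10 ≈ 9.8595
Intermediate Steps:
q(M, V) = 60 (q(M, V) = 18 + 6*7 = 18 + 42 = 60)
H = 3721/100 (H = (-11*⅒ - 5)² = (-11/10 - 5)² = (-61/10)² = 3721/100 ≈ 37.210)
√(H + q(2, 0)) = √(3721/100 + 60) = √(9721/100) = √9721/10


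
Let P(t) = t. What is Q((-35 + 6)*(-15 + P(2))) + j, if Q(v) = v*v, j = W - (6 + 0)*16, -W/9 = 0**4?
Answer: 142033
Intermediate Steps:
W = 0 (W = -9*0**4 = -9*0 = 0)
j = -96 (j = 0 - (6 + 0)*16 = 0 - 6*16 = 0 - 1*96 = 0 - 96 = -96)
Q(v) = v**2
Q((-35 + 6)*(-15 + P(2))) + j = ((-35 + 6)*(-15 + 2))**2 - 96 = (-29*(-13))**2 - 96 = 377**2 - 96 = 142129 - 96 = 142033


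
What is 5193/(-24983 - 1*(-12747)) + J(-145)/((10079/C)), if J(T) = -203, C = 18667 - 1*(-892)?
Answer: -48635096819/123326644 ≈ -394.36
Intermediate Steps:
C = 19559 (C = 18667 + 892 = 19559)
5193/(-24983 - 1*(-12747)) + J(-145)/((10079/C)) = 5193/(-24983 - 1*(-12747)) - 203/(10079/19559) = 5193/(-24983 + 12747) - 203/(10079*(1/19559)) = 5193/(-12236) - 203/10079/19559 = 5193*(-1/12236) - 203*19559/10079 = -5193/12236 - 3970477/10079 = -48635096819/123326644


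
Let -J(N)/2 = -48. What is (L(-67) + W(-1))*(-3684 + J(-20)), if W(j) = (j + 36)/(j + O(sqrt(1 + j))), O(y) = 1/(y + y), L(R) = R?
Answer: 240396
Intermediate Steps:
J(N) = 96 (J(N) = -2*(-48) = 96)
O(y) = 1/(2*y)
W(j) = (36 + j)/(j + 1/(2*sqrt(1 + j))) (W(j) = (j + 36)/(j + 1/(2*(sqrt(1 + j)))) = (36 + j)/(j + 1/(2*sqrt(1 + j))))
(L(-67) + W(-1))*(-3684 + J(-20)) = (-67 + 2*sqrt(1 - 1)*(36 - 1)/(1 + 2*(-1)*sqrt(1 - 1)))*(-3684 + 96) = (-67 + 2*sqrt(0)*35/(1 + 2*(-1)*sqrt(0)))*(-3588) = (-67 + 2*0*35/(1 + 2*(-1)*0))*(-3588) = (-67 + 2*0*35/(1 + 0))*(-3588) = (-67 + 2*0*35/1)*(-3588) = (-67 + 2*0*1*35)*(-3588) = (-67 + 0)*(-3588) = -67*(-3588) = 240396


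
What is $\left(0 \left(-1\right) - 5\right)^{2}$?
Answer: $25$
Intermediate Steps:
$\left(0 \left(-1\right) - 5\right)^{2} = \left(0 - 5\right)^{2} = \left(-5\right)^{2} = 25$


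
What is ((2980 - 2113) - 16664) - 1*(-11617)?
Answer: -4180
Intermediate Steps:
((2980 - 2113) - 16664) - 1*(-11617) = (867 - 16664) + 11617 = -15797 + 11617 = -4180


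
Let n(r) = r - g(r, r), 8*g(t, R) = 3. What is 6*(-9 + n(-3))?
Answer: -297/4 ≈ -74.250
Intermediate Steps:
g(t, R) = 3/8 (g(t, R) = (⅛)*3 = 3/8)
n(r) = -3/8 + r (n(r) = r - 1*3/8 = r - 3/8 = -3/8 + r)
6*(-9 + n(-3)) = 6*(-9 + (-3/8 - 3)) = 6*(-9 - 27/8) = 6*(-99/8) = -297/4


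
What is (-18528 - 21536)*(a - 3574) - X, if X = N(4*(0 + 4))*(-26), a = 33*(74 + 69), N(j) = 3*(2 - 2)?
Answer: -45873280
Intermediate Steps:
N(j) = 0 (N(j) = 3*0 = 0)
a = 4719 (a = 33*143 = 4719)
X = 0 (X = 0*(-26) = 0)
(-18528 - 21536)*(a - 3574) - X = (-18528 - 21536)*(4719 - 3574) - 1*0 = -40064*1145 + 0 = -45873280 + 0 = -45873280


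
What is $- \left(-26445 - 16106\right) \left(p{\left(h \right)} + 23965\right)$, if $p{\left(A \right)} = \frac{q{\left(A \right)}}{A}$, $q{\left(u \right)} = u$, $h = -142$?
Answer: $1019777266$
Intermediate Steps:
$p{\left(A \right)} = 1$ ($p{\left(A \right)} = \frac{A}{A} = 1$)
$- \left(-26445 - 16106\right) \left(p{\left(h \right)} + 23965\right) = - \left(-26445 - 16106\right) \left(1 + 23965\right) = - \left(-42551\right) 23966 = \left(-1\right) \left(-1019777266\right) = 1019777266$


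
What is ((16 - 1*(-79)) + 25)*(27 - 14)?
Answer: 1560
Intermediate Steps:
((16 - 1*(-79)) + 25)*(27 - 14) = ((16 + 79) + 25)*13 = (95 + 25)*13 = 120*13 = 1560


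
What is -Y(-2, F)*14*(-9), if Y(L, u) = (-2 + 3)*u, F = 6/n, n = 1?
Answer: 756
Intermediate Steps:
F = 6 (F = 6/1 = 6*1 = 6)
Y(L, u) = u (Y(L, u) = 1*u = u)
-Y(-2, F)*14*(-9) = -6*14*(-9) = -84*(-9) = -1*(-756) = 756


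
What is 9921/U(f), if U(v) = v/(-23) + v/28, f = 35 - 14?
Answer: -304244/5 ≈ -60849.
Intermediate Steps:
f = 21
U(v) = -5*v/644 (U(v) = v*(-1/23) + v*(1/28) = -v/23 + v/28 = -5*v/644)
9921/U(f) = 9921/((-5/644*21)) = 9921/(-15/92) = 9921*(-92/15) = -304244/5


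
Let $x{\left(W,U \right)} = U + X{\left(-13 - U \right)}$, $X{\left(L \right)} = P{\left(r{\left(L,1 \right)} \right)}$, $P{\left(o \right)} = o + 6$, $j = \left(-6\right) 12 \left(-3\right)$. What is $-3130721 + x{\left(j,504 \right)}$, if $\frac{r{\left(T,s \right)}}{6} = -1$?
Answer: $-3130217$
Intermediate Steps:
$r{\left(T,s \right)} = -6$ ($r{\left(T,s \right)} = 6 \left(-1\right) = -6$)
$j = 216$ ($j = \left(-72\right) \left(-3\right) = 216$)
$P{\left(o \right)} = 6 + o$
$X{\left(L \right)} = 0$ ($X{\left(L \right)} = 6 - 6 = 0$)
$x{\left(W,U \right)} = U$ ($x{\left(W,U \right)} = U + 0 = U$)
$-3130721 + x{\left(j,504 \right)} = -3130721 + 504 = -3130217$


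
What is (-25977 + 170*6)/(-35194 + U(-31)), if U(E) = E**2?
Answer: 8319/11411 ≈ 0.72903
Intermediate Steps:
(-25977 + 170*6)/(-35194 + U(-31)) = (-25977 + 170*6)/(-35194 + (-31)**2) = (-25977 + 1020)/(-35194 + 961) = -24957/(-34233) = -24957*(-1/34233) = 8319/11411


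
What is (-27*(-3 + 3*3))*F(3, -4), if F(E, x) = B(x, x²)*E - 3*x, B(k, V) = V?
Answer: -9720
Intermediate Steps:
F(E, x) = -3*x + E*x² (F(E, x) = x²*E - 3*x = E*x² - 3*x = -3*x + E*x²)
(-27*(-3 + 3*3))*F(3, -4) = (-27*(-3 + 3*3))*(-4*(-3 + 3*(-4))) = (-27*(-3 + 9))*(-4*(-3 - 12)) = (-27*6)*(-4*(-15)) = -162*60 = -9720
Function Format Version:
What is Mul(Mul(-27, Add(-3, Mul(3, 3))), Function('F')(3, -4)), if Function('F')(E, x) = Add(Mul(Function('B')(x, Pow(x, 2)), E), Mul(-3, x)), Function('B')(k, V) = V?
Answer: -9720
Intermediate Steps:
Function('F')(E, x) = Add(Mul(-3, x), Mul(E, Pow(x, 2))) (Function('F')(E, x) = Add(Mul(Pow(x, 2), E), Mul(-3, x)) = Add(Mul(E, Pow(x, 2)), Mul(-3, x)) = Add(Mul(-3, x), Mul(E, Pow(x, 2))))
Mul(Mul(-27, Add(-3, Mul(3, 3))), Function('F')(3, -4)) = Mul(Mul(-27, Add(-3, Mul(3, 3))), Mul(-4, Add(-3, Mul(3, -4)))) = Mul(Mul(-27, Add(-3, 9)), Mul(-4, Add(-3, -12))) = Mul(Mul(-27, 6), Mul(-4, -15)) = Mul(-162, 60) = -9720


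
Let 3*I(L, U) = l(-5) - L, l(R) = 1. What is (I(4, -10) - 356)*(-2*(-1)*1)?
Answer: -714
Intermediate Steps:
I(L, U) = 1/3 - L/3 (I(L, U) = (1 - L)/3 = 1/3 - L/3)
(I(4, -10) - 356)*(-2*(-1)*1) = ((1/3 - 1/3*4) - 356)*(-2*(-1)*1) = ((1/3 - 4/3) - 356)*(2*1) = (-1 - 356)*2 = -357*2 = -714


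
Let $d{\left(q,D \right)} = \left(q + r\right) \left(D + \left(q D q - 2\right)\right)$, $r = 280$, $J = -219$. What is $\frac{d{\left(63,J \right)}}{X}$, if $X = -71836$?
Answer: $\frac{74553794}{17959} \approx 4151.3$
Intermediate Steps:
$d{\left(q,D \right)} = \left(280 + q\right) \left(-2 + D + D q^{2}\right)$ ($d{\left(q,D \right)} = \left(q + 280\right) \left(D + \left(q D q - 2\right)\right) = \left(280 + q\right) \left(D + \left(D q q - 2\right)\right) = \left(280 + q\right) \left(D + \left(D q^{2} - 2\right)\right) = \left(280 + q\right) \left(D + \left(-2 + D q^{2}\right)\right) = \left(280 + q\right) \left(-2 + D + D q^{2}\right)$)
$\frac{d{\left(63,J \right)}}{X} = \frac{-560 - 126 + 280 \left(-219\right) - 13797 - 219 \cdot 63^{3} + 280 \left(-219\right) 63^{2}}{-71836} = \left(-560 - 126 - 61320 - 13797 - 54760293 + 280 \left(-219\right) 3969\right) \left(- \frac{1}{71836}\right) = \left(-560 - 126 - 61320 - 13797 - 54760293 - 243379080\right) \left(- \frac{1}{71836}\right) = \left(-298215176\right) \left(- \frac{1}{71836}\right) = \frac{74553794}{17959}$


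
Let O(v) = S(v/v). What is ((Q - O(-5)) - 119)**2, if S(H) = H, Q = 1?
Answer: 14161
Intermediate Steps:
O(v) = 1 (O(v) = v/v = 1)
((Q - O(-5)) - 119)**2 = ((1 - 1*1) - 119)**2 = ((1 - 1) - 119)**2 = (0 - 119)**2 = (-119)**2 = 14161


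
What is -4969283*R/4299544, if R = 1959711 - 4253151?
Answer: 1424594050440/537443 ≈ 2.6507e+6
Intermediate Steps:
R = -2293440
-4969283*R/4299544 = -4969283/(4299544/(-2293440)) = -4969283/(4299544*(-1/2293440)) = -4969283/(-537443/286680) = -4969283*(-286680/537443) = 1424594050440/537443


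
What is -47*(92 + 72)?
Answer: -7708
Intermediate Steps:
-47*(92 + 72) = -47*164 = -7708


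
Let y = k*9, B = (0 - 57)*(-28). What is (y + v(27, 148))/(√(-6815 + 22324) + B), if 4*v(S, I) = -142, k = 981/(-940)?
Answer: -16837401/594951145 + 42199*√15509/2379804580 ≈ -0.026092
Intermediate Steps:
B = 1596 (B = -57*(-28) = 1596)
k = -981/940 (k = 981*(-1/940) = -981/940 ≈ -1.0436)
v(S, I) = -71/2 (v(S, I) = (¼)*(-142) = -71/2)
y = -8829/940 (y = -981/940*9 = -8829/940 ≈ -9.3925)
(y + v(27, 148))/(√(-6815 + 22324) + B) = (-8829/940 - 71/2)/(√(-6815 + 22324) + 1596) = -42199/(940*(√15509 + 1596)) = -42199/(940*(1596 + √15509))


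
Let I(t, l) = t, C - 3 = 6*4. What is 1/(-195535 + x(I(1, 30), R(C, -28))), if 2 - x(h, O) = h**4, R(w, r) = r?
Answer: -1/195534 ≈ -5.1142e-6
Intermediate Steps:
C = 27 (C = 3 + 6*4 = 3 + 24 = 27)
x(h, O) = 2 - h**4
1/(-195535 + x(I(1, 30), R(C, -28))) = 1/(-195535 + (2 - 1*1**4)) = 1/(-195535 + (2 - 1*1)) = 1/(-195535 + (2 - 1)) = 1/(-195535 + 1) = 1/(-195534) = -1/195534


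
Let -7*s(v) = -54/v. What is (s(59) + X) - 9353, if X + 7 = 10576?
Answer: 502262/413 ≈ 1216.1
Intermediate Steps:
s(v) = 54/(7*v) (s(v) = -(-54)/(7*v) = 54/(7*v))
X = 10569 (X = -7 + 10576 = 10569)
(s(59) + X) - 9353 = ((54/7)/59 + 10569) - 9353 = ((54/7)*(1/59) + 10569) - 9353 = (54/413 + 10569) - 9353 = 4365051/413 - 9353 = 502262/413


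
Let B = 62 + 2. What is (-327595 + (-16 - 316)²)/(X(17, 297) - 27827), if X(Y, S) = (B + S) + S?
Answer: 217371/27169 ≈ 8.0007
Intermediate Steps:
B = 64
X(Y, S) = 64 + 2*S (X(Y, S) = (64 + S) + S = 64 + 2*S)
(-327595 + (-16 - 316)²)/(X(17, 297) - 27827) = (-327595 + (-16 - 316)²)/((64 + 2*297) - 27827) = (-327595 + (-332)²)/((64 + 594) - 27827) = (-327595 + 110224)/(658 - 27827) = -217371/(-27169) = -217371*(-1/27169) = 217371/27169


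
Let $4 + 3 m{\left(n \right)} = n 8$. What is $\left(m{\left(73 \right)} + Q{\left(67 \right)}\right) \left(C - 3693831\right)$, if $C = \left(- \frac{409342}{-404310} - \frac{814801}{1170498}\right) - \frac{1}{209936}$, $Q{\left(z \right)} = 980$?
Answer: $- \frac{448537995075414399653476}{103490585542533} \approx -4.3341 \cdot 10^{9}$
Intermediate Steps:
$m{\left(n \right)} = - \frac{4}{3} + \frac{8 n}{3}$ ($m{\left(n \right)} = - \frac{4}{3} + \frac{n 8}{3} = - \frac{4}{3} + \frac{8 n}{3}$)
$C = \frac{872981217833701}{2759748947800880}$ ($C = \left(\left(-409342\right) \left(- \frac{1}{404310}\right) - \frac{814801}{1170498}\right) - \frac{1}{209936} = \left(\frac{204671}{202155} - \frac{814801}{1170498}\right) - \frac{1}{209936} = \frac{8316766667}{26291335910} - \frac{1}{209936} = \frac{872981217833701}{2759748947800880} \approx 0.31633$)
$\left(m{\left(73 \right)} + Q{\left(67 \right)}\right) \left(C - 3693831\right) = \left(\left(- \frac{4}{3} + \frac{8}{3} \cdot 73\right) + 980\right) \left(\frac{872981217833701}{2759748947800880} - 3693831\right) = \left(\left(- \frac{4}{3} + \frac{584}{3}\right) + 980\right) \left(- \frac{10194045342623054537579}{2759748947800880}\right) = \left(\frac{580}{3} + 980\right) \left(- \frac{10194045342623054537579}{2759748947800880}\right) = \frac{3520}{3} \left(- \frac{10194045342623054537579}{2759748947800880}\right) = - \frac{448537995075414399653476}{103490585542533}$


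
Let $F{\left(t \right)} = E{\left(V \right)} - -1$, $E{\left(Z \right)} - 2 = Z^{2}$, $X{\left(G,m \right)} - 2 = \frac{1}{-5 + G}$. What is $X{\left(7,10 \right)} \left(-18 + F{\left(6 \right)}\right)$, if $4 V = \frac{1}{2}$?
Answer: $- \frac{4795}{128} \approx -37.461$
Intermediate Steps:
$V = \frac{1}{8}$ ($V = \frac{1}{4 \cdot 2} = \frac{1}{4} \cdot \frac{1}{2} = \frac{1}{8} \approx 0.125$)
$X{\left(G,m \right)} = 2 + \frac{1}{-5 + G}$
$E{\left(Z \right)} = 2 + Z^{2}$
$F{\left(t \right)} = \frac{193}{64}$ ($F{\left(t \right)} = \left(2 + \left(\frac{1}{8}\right)^{2}\right) - -1 = \left(2 + \frac{1}{64}\right) + 1 = \frac{129}{64} + 1 = \frac{193}{64}$)
$X{\left(7,10 \right)} \left(-18 + F{\left(6 \right)}\right) = \frac{-9 + 2 \cdot 7}{-5 + 7} \left(-18 + \frac{193}{64}\right) = \frac{-9 + 14}{2} \left(- \frac{959}{64}\right) = \frac{1}{2} \cdot 5 \left(- \frac{959}{64}\right) = \frac{5}{2} \left(- \frac{959}{64}\right) = - \frac{4795}{128}$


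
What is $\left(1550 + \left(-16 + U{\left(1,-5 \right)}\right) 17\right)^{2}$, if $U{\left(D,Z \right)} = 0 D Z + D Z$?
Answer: $1423249$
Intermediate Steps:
$U{\left(D,Z \right)} = D Z$ ($U{\left(D,Z \right)} = 0 Z + D Z = 0 + D Z = D Z$)
$\left(1550 + \left(-16 + U{\left(1,-5 \right)}\right) 17\right)^{2} = \left(1550 + \left(-16 + 1 \left(-5\right)\right) 17\right)^{2} = \left(1550 + \left(-16 - 5\right) 17\right)^{2} = \left(1550 - 357\right)^{2} = 1193^{2} = 1423249$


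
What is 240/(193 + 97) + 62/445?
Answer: 12478/12905 ≈ 0.96691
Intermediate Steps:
240/(193 + 97) + 62/445 = 240/290 + 62*(1/445) = 240*(1/290) + 62/445 = 24/29 + 62/445 = 12478/12905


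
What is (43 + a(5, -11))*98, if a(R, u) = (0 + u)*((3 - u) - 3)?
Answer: -7644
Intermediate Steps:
a(R, u) = -u² (a(R, u) = u*(-u) = -u²)
(43 + a(5, -11))*98 = (43 - 1*(-11)²)*98 = (43 - 1*121)*98 = (43 - 121)*98 = -78*98 = -7644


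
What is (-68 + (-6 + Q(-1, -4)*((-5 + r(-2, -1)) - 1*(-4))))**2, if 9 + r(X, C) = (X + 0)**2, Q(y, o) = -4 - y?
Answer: 3136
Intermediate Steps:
r(X, C) = -9 + X**2 (r(X, C) = -9 + (X + 0)**2 = -9 + X**2)
(-68 + (-6 + Q(-1, -4)*((-5 + r(-2, -1)) - 1*(-4))))**2 = (-68 + (-6 + (-4 - 1*(-1))*((-5 + (-9 + (-2)**2)) - 1*(-4))))**2 = (-68 + (-6 + (-4 + 1)*((-5 + (-9 + 4)) + 4)))**2 = (-68 + (-6 - 3*((-5 - 5) + 4)))**2 = (-68 + (-6 - 3*(-10 + 4)))**2 = (-68 + (-6 - 3*(-6)))**2 = (-68 + (-6 + 18))**2 = (-68 + 12)**2 = (-56)**2 = 3136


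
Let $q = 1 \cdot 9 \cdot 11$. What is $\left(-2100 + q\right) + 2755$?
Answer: $754$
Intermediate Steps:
$q = 99$ ($q = 9 \cdot 11 = 99$)
$\left(-2100 + q\right) + 2755 = \left(-2100 + 99\right) + 2755 = -2001 + 2755 = 754$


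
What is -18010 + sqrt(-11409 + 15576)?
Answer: -18010 + 3*sqrt(463) ≈ -17945.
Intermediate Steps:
-18010 + sqrt(-11409 + 15576) = -18010 + sqrt(4167) = -18010 + 3*sqrt(463)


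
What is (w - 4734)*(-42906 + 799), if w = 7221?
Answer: -104720109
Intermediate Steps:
(w - 4734)*(-42906 + 799) = (7221 - 4734)*(-42906 + 799) = 2487*(-42107) = -104720109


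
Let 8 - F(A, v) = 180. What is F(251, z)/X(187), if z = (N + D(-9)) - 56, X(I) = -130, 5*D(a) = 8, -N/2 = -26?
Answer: 86/65 ≈ 1.3231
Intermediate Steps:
N = 52 (N = -2*(-26) = 52)
D(a) = 8/5 (D(a) = (1/5)*8 = 8/5)
z = -12/5 (z = (52 + 8/5) - 56 = 268/5 - 56 = -12/5 ≈ -2.4000)
F(A, v) = -172 (F(A, v) = 8 - 1*180 = 8 - 180 = -172)
F(251, z)/X(187) = -172/(-130) = -172*(-1/130) = 86/65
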